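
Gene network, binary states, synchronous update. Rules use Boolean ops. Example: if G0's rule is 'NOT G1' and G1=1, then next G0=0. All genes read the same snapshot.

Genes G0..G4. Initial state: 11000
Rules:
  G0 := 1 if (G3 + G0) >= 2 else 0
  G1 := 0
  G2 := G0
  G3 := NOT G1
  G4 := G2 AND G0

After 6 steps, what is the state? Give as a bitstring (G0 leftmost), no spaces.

Step 1: G0=(0+1>=2)=0 G1=0(const) G2=G0=1 G3=NOT G1=NOT 1=0 G4=G2&G0=0&1=0 -> 00100
Step 2: G0=(0+0>=2)=0 G1=0(const) G2=G0=0 G3=NOT G1=NOT 0=1 G4=G2&G0=1&0=0 -> 00010
Step 3: G0=(1+0>=2)=0 G1=0(const) G2=G0=0 G3=NOT G1=NOT 0=1 G4=G2&G0=0&0=0 -> 00010
Step 4: G0=(1+0>=2)=0 G1=0(const) G2=G0=0 G3=NOT G1=NOT 0=1 G4=G2&G0=0&0=0 -> 00010
Step 5: G0=(1+0>=2)=0 G1=0(const) G2=G0=0 G3=NOT G1=NOT 0=1 G4=G2&G0=0&0=0 -> 00010
Step 6: G0=(1+0>=2)=0 G1=0(const) G2=G0=0 G3=NOT G1=NOT 0=1 G4=G2&G0=0&0=0 -> 00010

00010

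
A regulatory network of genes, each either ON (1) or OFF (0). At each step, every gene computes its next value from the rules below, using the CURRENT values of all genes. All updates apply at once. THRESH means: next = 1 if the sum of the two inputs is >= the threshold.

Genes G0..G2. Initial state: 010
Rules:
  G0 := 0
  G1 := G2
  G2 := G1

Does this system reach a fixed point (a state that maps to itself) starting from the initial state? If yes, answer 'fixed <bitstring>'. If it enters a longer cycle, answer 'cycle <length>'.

Step 0: 010
Step 1: G0=0(const) G1=G2=0 G2=G1=1 -> 001
Step 2: G0=0(const) G1=G2=1 G2=G1=0 -> 010
Cycle of length 2 starting at step 0 -> no fixed point

Answer: cycle 2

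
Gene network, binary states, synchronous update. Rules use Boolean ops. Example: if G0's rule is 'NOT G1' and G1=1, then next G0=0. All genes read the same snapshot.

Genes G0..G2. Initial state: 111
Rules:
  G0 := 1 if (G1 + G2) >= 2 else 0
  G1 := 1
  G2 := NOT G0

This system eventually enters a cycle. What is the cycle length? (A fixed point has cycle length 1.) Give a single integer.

Answer: 4

Derivation:
Step 0: 111
Step 1: G0=(1+1>=2)=1 G1=1(const) G2=NOT G0=NOT 1=0 -> 110
Step 2: G0=(1+0>=2)=0 G1=1(const) G2=NOT G0=NOT 1=0 -> 010
Step 3: G0=(1+0>=2)=0 G1=1(const) G2=NOT G0=NOT 0=1 -> 011
Step 4: G0=(1+1>=2)=1 G1=1(const) G2=NOT G0=NOT 0=1 -> 111
State from step 4 equals state from step 0 -> cycle length 4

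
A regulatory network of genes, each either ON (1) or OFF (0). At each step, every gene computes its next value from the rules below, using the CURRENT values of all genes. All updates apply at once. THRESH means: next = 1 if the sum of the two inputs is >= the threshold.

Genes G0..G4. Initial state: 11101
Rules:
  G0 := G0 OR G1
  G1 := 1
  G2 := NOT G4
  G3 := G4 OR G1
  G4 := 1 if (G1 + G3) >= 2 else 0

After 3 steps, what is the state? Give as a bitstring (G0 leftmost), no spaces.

Step 1: G0=G0|G1=1|1=1 G1=1(const) G2=NOT G4=NOT 1=0 G3=G4|G1=1|1=1 G4=(1+0>=2)=0 -> 11010
Step 2: G0=G0|G1=1|1=1 G1=1(const) G2=NOT G4=NOT 0=1 G3=G4|G1=0|1=1 G4=(1+1>=2)=1 -> 11111
Step 3: G0=G0|G1=1|1=1 G1=1(const) G2=NOT G4=NOT 1=0 G3=G4|G1=1|1=1 G4=(1+1>=2)=1 -> 11011

11011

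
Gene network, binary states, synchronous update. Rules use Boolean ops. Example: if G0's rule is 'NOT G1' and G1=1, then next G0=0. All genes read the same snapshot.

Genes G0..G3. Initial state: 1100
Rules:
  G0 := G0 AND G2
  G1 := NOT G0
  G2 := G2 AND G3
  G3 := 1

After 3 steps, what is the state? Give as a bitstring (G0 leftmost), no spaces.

Step 1: G0=G0&G2=1&0=0 G1=NOT G0=NOT 1=0 G2=G2&G3=0&0=0 G3=1(const) -> 0001
Step 2: G0=G0&G2=0&0=0 G1=NOT G0=NOT 0=1 G2=G2&G3=0&1=0 G3=1(const) -> 0101
Step 3: G0=G0&G2=0&0=0 G1=NOT G0=NOT 0=1 G2=G2&G3=0&1=0 G3=1(const) -> 0101

0101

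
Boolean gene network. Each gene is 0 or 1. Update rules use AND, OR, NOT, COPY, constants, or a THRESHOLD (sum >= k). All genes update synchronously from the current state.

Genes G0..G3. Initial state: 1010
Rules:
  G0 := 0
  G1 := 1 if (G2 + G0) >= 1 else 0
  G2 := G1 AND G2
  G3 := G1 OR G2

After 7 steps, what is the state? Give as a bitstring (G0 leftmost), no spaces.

Step 1: G0=0(const) G1=(1+1>=1)=1 G2=G1&G2=0&1=0 G3=G1|G2=0|1=1 -> 0101
Step 2: G0=0(const) G1=(0+0>=1)=0 G2=G1&G2=1&0=0 G3=G1|G2=1|0=1 -> 0001
Step 3: G0=0(const) G1=(0+0>=1)=0 G2=G1&G2=0&0=0 G3=G1|G2=0|0=0 -> 0000
Step 4: G0=0(const) G1=(0+0>=1)=0 G2=G1&G2=0&0=0 G3=G1|G2=0|0=0 -> 0000
Step 5: G0=0(const) G1=(0+0>=1)=0 G2=G1&G2=0&0=0 G3=G1|G2=0|0=0 -> 0000
Step 6: G0=0(const) G1=(0+0>=1)=0 G2=G1&G2=0&0=0 G3=G1|G2=0|0=0 -> 0000
Step 7: G0=0(const) G1=(0+0>=1)=0 G2=G1&G2=0&0=0 G3=G1|G2=0|0=0 -> 0000

0000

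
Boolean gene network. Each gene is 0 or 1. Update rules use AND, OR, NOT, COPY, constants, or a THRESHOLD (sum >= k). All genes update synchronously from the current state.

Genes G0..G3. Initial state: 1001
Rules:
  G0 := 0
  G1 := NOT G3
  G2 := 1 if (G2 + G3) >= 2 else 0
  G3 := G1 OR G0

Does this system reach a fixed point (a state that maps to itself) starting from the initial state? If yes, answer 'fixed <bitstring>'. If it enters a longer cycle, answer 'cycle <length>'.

Step 0: 1001
Step 1: G0=0(const) G1=NOT G3=NOT 1=0 G2=(0+1>=2)=0 G3=G1|G0=0|1=1 -> 0001
Step 2: G0=0(const) G1=NOT G3=NOT 1=0 G2=(0+1>=2)=0 G3=G1|G0=0|0=0 -> 0000
Step 3: G0=0(const) G1=NOT G3=NOT 0=1 G2=(0+0>=2)=0 G3=G1|G0=0|0=0 -> 0100
Step 4: G0=0(const) G1=NOT G3=NOT 0=1 G2=(0+0>=2)=0 G3=G1|G0=1|0=1 -> 0101
Step 5: G0=0(const) G1=NOT G3=NOT 1=0 G2=(0+1>=2)=0 G3=G1|G0=1|0=1 -> 0001
Cycle of length 4 starting at step 1 -> no fixed point

Answer: cycle 4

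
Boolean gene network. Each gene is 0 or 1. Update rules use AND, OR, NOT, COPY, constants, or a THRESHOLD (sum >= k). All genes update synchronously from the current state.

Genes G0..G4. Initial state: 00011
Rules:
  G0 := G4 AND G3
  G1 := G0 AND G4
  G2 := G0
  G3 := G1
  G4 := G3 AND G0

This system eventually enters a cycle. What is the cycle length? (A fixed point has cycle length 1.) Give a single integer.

Answer: 1

Derivation:
Step 0: 00011
Step 1: G0=G4&G3=1&1=1 G1=G0&G4=0&1=0 G2=G0=0 G3=G1=0 G4=G3&G0=1&0=0 -> 10000
Step 2: G0=G4&G3=0&0=0 G1=G0&G4=1&0=0 G2=G0=1 G3=G1=0 G4=G3&G0=0&1=0 -> 00100
Step 3: G0=G4&G3=0&0=0 G1=G0&G4=0&0=0 G2=G0=0 G3=G1=0 G4=G3&G0=0&0=0 -> 00000
Step 4: G0=G4&G3=0&0=0 G1=G0&G4=0&0=0 G2=G0=0 G3=G1=0 G4=G3&G0=0&0=0 -> 00000
State from step 4 equals state from step 3 -> cycle length 1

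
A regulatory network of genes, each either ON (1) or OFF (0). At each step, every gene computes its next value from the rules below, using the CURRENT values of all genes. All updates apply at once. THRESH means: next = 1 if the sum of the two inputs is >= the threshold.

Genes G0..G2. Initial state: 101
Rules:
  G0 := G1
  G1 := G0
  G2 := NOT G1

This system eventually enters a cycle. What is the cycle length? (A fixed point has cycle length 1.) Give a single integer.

Answer: 2

Derivation:
Step 0: 101
Step 1: G0=G1=0 G1=G0=1 G2=NOT G1=NOT 0=1 -> 011
Step 2: G0=G1=1 G1=G0=0 G2=NOT G1=NOT 1=0 -> 100
Step 3: G0=G1=0 G1=G0=1 G2=NOT G1=NOT 0=1 -> 011
State from step 3 equals state from step 1 -> cycle length 2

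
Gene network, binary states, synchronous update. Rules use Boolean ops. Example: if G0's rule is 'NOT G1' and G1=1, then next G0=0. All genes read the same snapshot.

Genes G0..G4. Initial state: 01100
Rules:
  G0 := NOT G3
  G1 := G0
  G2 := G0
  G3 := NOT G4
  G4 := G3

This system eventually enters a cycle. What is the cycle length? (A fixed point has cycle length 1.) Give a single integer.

Step 0: 01100
Step 1: G0=NOT G3=NOT 0=1 G1=G0=0 G2=G0=0 G3=NOT G4=NOT 0=1 G4=G3=0 -> 10010
Step 2: G0=NOT G3=NOT 1=0 G1=G0=1 G2=G0=1 G3=NOT G4=NOT 0=1 G4=G3=1 -> 01111
Step 3: G0=NOT G3=NOT 1=0 G1=G0=0 G2=G0=0 G3=NOT G4=NOT 1=0 G4=G3=1 -> 00001
Step 4: G0=NOT G3=NOT 0=1 G1=G0=0 G2=G0=0 G3=NOT G4=NOT 1=0 G4=G3=0 -> 10000
Step 5: G0=NOT G3=NOT 0=1 G1=G0=1 G2=G0=1 G3=NOT G4=NOT 0=1 G4=G3=0 -> 11110
Step 6: G0=NOT G3=NOT 1=0 G1=G0=1 G2=G0=1 G3=NOT G4=NOT 0=1 G4=G3=1 -> 01111
State from step 6 equals state from step 2 -> cycle length 4

Answer: 4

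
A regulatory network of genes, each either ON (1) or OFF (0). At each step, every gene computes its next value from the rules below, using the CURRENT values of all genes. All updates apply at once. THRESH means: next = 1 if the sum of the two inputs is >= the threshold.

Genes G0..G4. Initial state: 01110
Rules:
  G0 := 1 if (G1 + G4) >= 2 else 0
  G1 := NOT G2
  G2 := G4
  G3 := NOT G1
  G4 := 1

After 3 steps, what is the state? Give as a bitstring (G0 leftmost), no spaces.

Step 1: G0=(1+0>=2)=0 G1=NOT G2=NOT 1=0 G2=G4=0 G3=NOT G1=NOT 1=0 G4=1(const) -> 00001
Step 2: G0=(0+1>=2)=0 G1=NOT G2=NOT 0=1 G2=G4=1 G3=NOT G1=NOT 0=1 G4=1(const) -> 01111
Step 3: G0=(1+1>=2)=1 G1=NOT G2=NOT 1=0 G2=G4=1 G3=NOT G1=NOT 1=0 G4=1(const) -> 10101

10101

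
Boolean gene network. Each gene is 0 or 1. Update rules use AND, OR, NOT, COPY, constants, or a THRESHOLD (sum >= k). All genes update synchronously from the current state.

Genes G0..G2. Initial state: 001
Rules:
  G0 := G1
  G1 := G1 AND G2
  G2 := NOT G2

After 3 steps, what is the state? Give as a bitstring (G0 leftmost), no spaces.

Step 1: G0=G1=0 G1=G1&G2=0&1=0 G2=NOT G2=NOT 1=0 -> 000
Step 2: G0=G1=0 G1=G1&G2=0&0=0 G2=NOT G2=NOT 0=1 -> 001
Step 3: G0=G1=0 G1=G1&G2=0&1=0 G2=NOT G2=NOT 1=0 -> 000

000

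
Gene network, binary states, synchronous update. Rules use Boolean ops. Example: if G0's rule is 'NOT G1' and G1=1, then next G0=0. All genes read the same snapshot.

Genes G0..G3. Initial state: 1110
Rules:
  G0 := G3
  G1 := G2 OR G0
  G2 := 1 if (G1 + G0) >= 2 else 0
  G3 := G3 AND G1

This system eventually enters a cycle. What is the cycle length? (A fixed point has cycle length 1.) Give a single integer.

Answer: 1

Derivation:
Step 0: 1110
Step 1: G0=G3=0 G1=G2|G0=1|1=1 G2=(1+1>=2)=1 G3=G3&G1=0&1=0 -> 0110
Step 2: G0=G3=0 G1=G2|G0=1|0=1 G2=(1+0>=2)=0 G3=G3&G1=0&1=0 -> 0100
Step 3: G0=G3=0 G1=G2|G0=0|0=0 G2=(1+0>=2)=0 G3=G3&G1=0&1=0 -> 0000
Step 4: G0=G3=0 G1=G2|G0=0|0=0 G2=(0+0>=2)=0 G3=G3&G1=0&0=0 -> 0000
State from step 4 equals state from step 3 -> cycle length 1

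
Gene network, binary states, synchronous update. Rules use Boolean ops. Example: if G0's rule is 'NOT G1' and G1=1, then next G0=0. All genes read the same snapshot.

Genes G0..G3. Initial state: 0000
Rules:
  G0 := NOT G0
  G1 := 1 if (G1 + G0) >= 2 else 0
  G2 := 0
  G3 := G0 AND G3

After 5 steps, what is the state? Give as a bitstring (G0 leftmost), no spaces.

Step 1: G0=NOT G0=NOT 0=1 G1=(0+0>=2)=0 G2=0(const) G3=G0&G3=0&0=0 -> 1000
Step 2: G0=NOT G0=NOT 1=0 G1=(0+1>=2)=0 G2=0(const) G3=G0&G3=1&0=0 -> 0000
Step 3: G0=NOT G0=NOT 0=1 G1=(0+0>=2)=0 G2=0(const) G3=G0&G3=0&0=0 -> 1000
Step 4: G0=NOT G0=NOT 1=0 G1=(0+1>=2)=0 G2=0(const) G3=G0&G3=1&0=0 -> 0000
Step 5: G0=NOT G0=NOT 0=1 G1=(0+0>=2)=0 G2=0(const) G3=G0&G3=0&0=0 -> 1000

1000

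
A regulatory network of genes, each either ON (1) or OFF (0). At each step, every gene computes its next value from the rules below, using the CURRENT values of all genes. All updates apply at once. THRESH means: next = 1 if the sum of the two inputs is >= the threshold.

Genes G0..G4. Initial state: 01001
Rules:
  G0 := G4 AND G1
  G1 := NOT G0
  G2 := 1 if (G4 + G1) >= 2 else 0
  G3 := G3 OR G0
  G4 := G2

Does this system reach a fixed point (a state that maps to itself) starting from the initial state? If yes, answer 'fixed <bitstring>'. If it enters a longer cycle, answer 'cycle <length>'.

Step 0: 01001
Step 1: G0=G4&G1=1&1=1 G1=NOT G0=NOT 0=1 G2=(1+1>=2)=1 G3=G3|G0=0|0=0 G4=G2=0 -> 11100
Step 2: G0=G4&G1=0&1=0 G1=NOT G0=NOT 1=0 G2=(0+1>=2)=0 G3=G3|G0=0|1=1 G4=G2=1 -> 00011
Step 3: G0=G4&G1=1&0=0 G1=NOT G0=NOT 0=1 G2=(1+0>=2)=0 G3=G3|G0=1|0=1 G4=G2=0 -> 01010
Step 4: G0=G4&G1=0&1=0 G1=NOT G0=NOT 0=1 G2=(0+1>=2)=0 G3=G3|G0=1|0=1 G4=G2=0 -> 01010
Fixed point reached at step 3: 01010

Answer: fixed 01010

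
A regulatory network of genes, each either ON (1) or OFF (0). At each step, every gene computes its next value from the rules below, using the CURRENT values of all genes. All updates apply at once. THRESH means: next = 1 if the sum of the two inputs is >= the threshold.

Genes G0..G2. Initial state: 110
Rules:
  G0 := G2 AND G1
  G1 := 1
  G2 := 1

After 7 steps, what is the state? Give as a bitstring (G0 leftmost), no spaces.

Step 1: G0=G2&G1=0&1=0 G1=1(const) G2=1(const) -> 011
Step 2: G0=G2&G1=1&1=1 G1=1(const) G2=1(const) -> 111
Step 3: G0=G2&G1=1&1=1 G1=1(const) G2=1(const) -> 111
Step 4: G0=G2&G1=1&1=1 G1=1(const) G2=1(const) -> 111
Step 5: G0=G2&G1=1&1=1 G1=1(const) G2=1(const) -> 111
Step 6: G0=G2&G1=1&1=1 G1=1(const) G2=1(const) -> 111
Step 7: G0=G2&G1=1&1=1 G1=1(const) G2=1(const) -> 111

111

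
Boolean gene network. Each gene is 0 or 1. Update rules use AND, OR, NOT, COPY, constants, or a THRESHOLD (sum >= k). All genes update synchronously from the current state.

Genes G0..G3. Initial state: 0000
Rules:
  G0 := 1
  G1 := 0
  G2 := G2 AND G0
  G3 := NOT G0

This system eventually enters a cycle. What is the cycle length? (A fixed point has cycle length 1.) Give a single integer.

Step 0: 0000
Step 1: G0=1(const) G1=0(const) G2=G2&G0=0&0=0 G3=NOT G0=NOT 0=1 -> 1001
Step 2: G0=1(const) G1=0(const) G2=G2&G0=0&1=0 G3=NOT G0=NOT 1=0 -> 1000
Step 3: G0=1(const) G1=0(const) G2=G2&G0=0&1=0 G3=NOT G0=NOT 1=0 -> 1000
State from step 3 equals state from step 2 -> cycle length 1

Answer: 1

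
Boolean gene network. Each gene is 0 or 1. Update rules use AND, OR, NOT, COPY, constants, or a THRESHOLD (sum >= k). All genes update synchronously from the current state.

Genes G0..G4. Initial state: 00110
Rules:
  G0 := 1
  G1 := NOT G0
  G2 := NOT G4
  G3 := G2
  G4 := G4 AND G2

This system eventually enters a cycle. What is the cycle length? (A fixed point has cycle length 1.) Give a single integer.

Answer: 1

Derivation:
Step 0: 00110
Step 1: G0=1(const) G1=NOT G0=NOT 0=1 G2=NOT G4=NOT 0=1 G3=G2=1 G4=G4&G2=0&1=0 -> 11110
Step 2: G0=1(const) G1=NOT G0=NOT 1=0 G2=NOT G4=NOT 0=1 G3=G2=1 G4=G4&G2=0&1=0 -> 10110
Step 3: G0=1(const) G1=NOT G0=NOT 1=0 G2=NOT G4=NOT 0=1 G3=G2=1 G4=G4&G2=0&1=0 -> 10110
State from step 3 equals state from step 2 -> cycle length 1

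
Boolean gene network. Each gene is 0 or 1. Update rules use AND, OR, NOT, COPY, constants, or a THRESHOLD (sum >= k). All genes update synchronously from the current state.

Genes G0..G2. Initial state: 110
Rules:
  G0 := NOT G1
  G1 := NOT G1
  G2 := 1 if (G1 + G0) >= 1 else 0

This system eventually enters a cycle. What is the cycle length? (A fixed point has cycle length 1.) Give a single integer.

Answer: 2

Derivation:
Step 0: 110
Step 1: G0=NOT G1=NOT 1=0 G1=NOT G1=NOT 1=0 G2=(1+1>=1)=1 -> 001
Step 2: G0=NOT G1=NOT 0=1 G1=NOT G1=NOT 0=1 G2=(0+0>=1)=0 -> 110
State from step 2 equals state from step 0 -> cycle length 2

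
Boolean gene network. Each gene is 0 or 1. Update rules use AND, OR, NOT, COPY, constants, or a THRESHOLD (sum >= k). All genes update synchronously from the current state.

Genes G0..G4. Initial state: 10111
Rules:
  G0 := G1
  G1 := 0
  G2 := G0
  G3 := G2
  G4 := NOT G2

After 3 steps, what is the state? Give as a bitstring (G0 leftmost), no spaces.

Step 1: G0=G1=0 G1=0(const) G2=G0=1 G3=G2=1 G4=NOT G2=NOT 1=0 -> 00110
Step 2: G0=G1=0 G1=0(const) G2=G0=0 G3=G2=1 G4=NOT G2=NOT 1=0 -> 00010
Step 3: G0=G1=0 G1=0(const) G2=G0=0 G3=G2=0 G4=NOT G2=NOT 0=1 -> 00001

00001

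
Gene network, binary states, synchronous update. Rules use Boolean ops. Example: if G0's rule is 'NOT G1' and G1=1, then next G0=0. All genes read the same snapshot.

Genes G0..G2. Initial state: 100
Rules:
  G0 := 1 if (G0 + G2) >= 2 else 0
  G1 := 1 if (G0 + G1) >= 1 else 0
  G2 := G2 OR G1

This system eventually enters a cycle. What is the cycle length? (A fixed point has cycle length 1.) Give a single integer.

Answer: 1

Derivation:
Step 0: 100
Step 1: G0=(1+0>=2)=0 G1=(1+0>=1)=1 G2=G2|G1=0|0=0 -> 010
Step 2: G0=(0+0>=2)=0 G1=(0+1>=1)=1 G2=G2|G1=0|1=1 -> 011
Step 3: G0=(0+1>=2)=0 G1=(0+1>=1)=1 G2=G2|G1=1|1=1 -> 011
State from step 3 equals state from step 2 -> cycle length 1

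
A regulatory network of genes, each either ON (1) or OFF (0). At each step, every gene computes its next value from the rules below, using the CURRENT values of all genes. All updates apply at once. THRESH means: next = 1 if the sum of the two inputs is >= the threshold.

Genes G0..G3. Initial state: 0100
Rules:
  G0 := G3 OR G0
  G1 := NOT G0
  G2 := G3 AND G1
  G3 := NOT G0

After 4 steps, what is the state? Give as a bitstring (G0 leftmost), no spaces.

Step 1: G0=G3|G0=0|0=0 G1=NOT G0=NOT 0=1 G2=G3&G1=0&1=0 G3=NOT G0=NOT 0=1 -> 0101
Step 2: G0=G3|G0=1|0=1 G1=NOT G0=NOT 0=1 G2=G3&G1=1&1=1 G3=NOT G0=NOT 0=1 -> 1111
Step 3: G0=G3|G0=1|1=1 G1=NOT G0=NOT 1=0 G2=G3&G1=1&1=1 G3=NOT G0=NOT 1=0 -> 1010
Step 4: G0=G3|G0=0|1=1 G1=NOT G0=NOT 1=0 G2=G3&G1=0&0=0 G3=NOT G0=NOT 1=0 -> 1000

1000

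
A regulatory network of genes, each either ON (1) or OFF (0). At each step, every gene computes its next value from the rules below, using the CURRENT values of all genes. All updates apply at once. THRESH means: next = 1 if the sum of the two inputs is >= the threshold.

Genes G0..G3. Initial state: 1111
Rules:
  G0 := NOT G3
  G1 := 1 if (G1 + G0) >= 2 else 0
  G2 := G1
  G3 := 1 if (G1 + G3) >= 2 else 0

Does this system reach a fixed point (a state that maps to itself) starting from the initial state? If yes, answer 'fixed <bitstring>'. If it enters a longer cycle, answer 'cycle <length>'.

Answer: fixed 1000

Derivation:
Step 0: 1111
Step 1: G0=NOT G3=NOT 1=0 G1=(1+1>=2)=1 G2=G1=1 G3=(1+1>=2)=1 -> 0111
Step 2: G0=NOT G3=NOT 1=0 G1=(1+0>=2)=0 G2=G1=1 G3=(1+1>=2)=1 -> 0011
Step 3: G0=NOT G3=NOT 1=0 G1=(0+0>=2)=0 G2=G1=0 G3=(0+1>=2)=0 -> 0000
Step 4: G0=NOT G3=NOT 0=1 G1=(0+0>=2)=0 G2=G1=0 G3=(0+0>=2)=0 -> 1000
Step 5: G0=NOT G3=NOT 0=1 G1=(0+1>=2)=0 G2=G1=0 G3=(0+0>=2)=0 -> 1000
Fixed point reached at step 4: 1000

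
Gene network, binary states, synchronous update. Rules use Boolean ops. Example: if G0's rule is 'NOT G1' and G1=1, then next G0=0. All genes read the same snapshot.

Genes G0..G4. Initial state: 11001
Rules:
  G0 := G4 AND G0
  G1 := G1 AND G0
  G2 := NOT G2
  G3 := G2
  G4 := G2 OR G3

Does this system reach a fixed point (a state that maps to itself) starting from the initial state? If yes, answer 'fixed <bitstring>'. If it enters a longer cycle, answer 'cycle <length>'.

Answer: cycle 2

Derivation:
Step 0: 11001
Step 1: G0=G4&G0=1&1=1 G1=G1&G0=1&1=1 G2=NOT G2=NOT 0=1 G3=G2=0 G4=G2|G3=0|0=0 -> 11100
Step 2: G0=G4&G0=0&1=0 G1=G1&G0=1&1=1 G2=NOT G2=NOT 1=0 G3=G2=1 G4=G2|G3=1|0=1 -> 01011
Step 3: G0=G4&G0=1&0=0 G1=G1&G0=1&0=0 G2=NOT G2=NOT 0=1 G3=G2=0 G4=G2|G3=0|1=1 -> 00101
Step 4: G0=G4&G0=1&0=0 G1=G1&G0=0&0=0 G2=NOT G2=NOT 1=0 G3=G2=1 G4=G2|G3=1|0=1 -> 00011
Step 5: G0=G4&G0=1&0=0 G1=G1&G0=0&0=0 G2=NOT G2=NOT 0=1 G3=G2=0 G4=G2|G3=0|1=1 -> 00101
Cycle of length 2 starting at step 3 -> no fixed point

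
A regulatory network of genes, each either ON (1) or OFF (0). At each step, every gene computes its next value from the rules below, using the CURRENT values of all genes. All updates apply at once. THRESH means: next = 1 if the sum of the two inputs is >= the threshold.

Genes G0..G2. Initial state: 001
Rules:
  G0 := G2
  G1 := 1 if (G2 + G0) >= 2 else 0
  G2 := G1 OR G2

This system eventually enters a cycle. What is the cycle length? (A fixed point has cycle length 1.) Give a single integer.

Step 0: 001
Step 1: G0=G2=1 G1=(1+0>=2)=0 G2=G1|G2=0|1=1 -> 101
Step 2: G0=G2=1 G1=(1+1>=2)=1 G2=G1|G2=0|1=1 -> 111
Step 3: G0=G2=1 G1=(1+1>=2)=1 G2=G1|G2=1|1=1 -> 111
State from step 3 equals state from step 2 -> cycle length 1

Answer: 1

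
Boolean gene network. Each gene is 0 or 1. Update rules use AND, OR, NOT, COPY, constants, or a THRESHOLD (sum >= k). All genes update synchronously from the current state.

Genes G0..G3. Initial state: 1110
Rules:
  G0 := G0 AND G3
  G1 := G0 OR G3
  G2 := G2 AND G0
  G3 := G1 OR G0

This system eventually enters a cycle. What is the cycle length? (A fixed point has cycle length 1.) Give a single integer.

Step 0: 1110
Step 1: G0=G0&G3=1&0=0 G1=G0|G3=1|0=1 G2=G2&G0=1&1=1 G3=G1|G0=1|1=1 -> 0111
Step 2: G0=G0&G3=0&1=0 G1=G0|G3=0|1=1 G2=G2&G0=1&0=0 G3=G1|G0=1|0=1 -> 0101
Step 3: G0=G0&G3=0&1=0 G1=G0|G3=0|1=1 G2=G2&G0=0&0=0 G3=G1|G0=1|0=1 -> 0101
State from step 3 equals state from step 2 -> cycle length 1

Answer: 1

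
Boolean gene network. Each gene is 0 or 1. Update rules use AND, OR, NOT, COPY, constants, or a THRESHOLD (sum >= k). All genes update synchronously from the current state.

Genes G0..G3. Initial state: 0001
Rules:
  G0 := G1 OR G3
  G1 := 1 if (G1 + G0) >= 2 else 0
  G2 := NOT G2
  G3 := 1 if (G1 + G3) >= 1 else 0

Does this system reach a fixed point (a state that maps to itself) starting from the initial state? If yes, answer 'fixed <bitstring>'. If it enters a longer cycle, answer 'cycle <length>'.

Step 0: 0001
Step 1: G0=G1|G3=0|1=1 G1=(0+0>=2)=0 G2=NOT G2=NOT 0=1 G3=(0+1>=1)=1 -> 1011
Step 2: G0=G1|G3=0|1=1 G1=(0+1>=2)=0 G2=NOT G2=NOT 1=0 G3=(0+1>=1)=1 -> 1001
Step 3: G0=G1|G3=0|1=1 G1=(0+1>=2)=0 G2=NOT G2=NOT 0=1 G3=(0+1>=1)=1 -> 1011
Cycle of length 2 starting at step 1 -> no fixed point

Answer: cycle 2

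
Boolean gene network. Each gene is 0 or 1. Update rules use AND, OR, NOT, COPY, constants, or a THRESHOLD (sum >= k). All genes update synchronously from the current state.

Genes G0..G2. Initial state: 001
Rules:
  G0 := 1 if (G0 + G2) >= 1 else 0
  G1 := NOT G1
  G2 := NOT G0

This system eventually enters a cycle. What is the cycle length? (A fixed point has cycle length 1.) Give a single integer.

Step 0: 001
Step 1: G0=(0+1>=1)=1 G1=NOT G1=NOT 0=1 G2=NOT G0=NOT 0=1 -> 111
Step 2: G0=(1+1>=1)=1 G1=NOT G1=NOT 1=0 G2=NOT G0=NOT 1=0 -> 100
Step 3: G0=(1+0>=1)=1 G1=NOT G1=NOT 0=1 G2=NOT G0=NOT 1=0 -> 110
Step 4: G0=(1+0>=1)=1 G1=NOT G1=NOT 1=0 G2=NOT G0=NOT 1=0 -> 100
State from step 4 equals state from step 2 -> cycle length 2

Answer: 2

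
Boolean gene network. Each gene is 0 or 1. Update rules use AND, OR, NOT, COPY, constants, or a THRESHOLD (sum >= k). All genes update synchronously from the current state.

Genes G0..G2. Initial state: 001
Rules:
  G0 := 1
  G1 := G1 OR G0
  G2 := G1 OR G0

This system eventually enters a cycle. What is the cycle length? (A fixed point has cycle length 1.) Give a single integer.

Step 0: 001
Step 1: G0=1(const) G1=G1|G0=0|0=0 G2=G1|G0=0|0=0 -> 100
Step 2: G0=1(const) G1=G1|G0=0|1=1 G2=G1|G0=0|1=1 -> 111
Step 3: G0=1(const) G1=G1|G0=1|1=1 G2=G1|G0=1|1=1 -> 111
State from step 3 equals state from step 2 -> cycle length 1

Answer: 1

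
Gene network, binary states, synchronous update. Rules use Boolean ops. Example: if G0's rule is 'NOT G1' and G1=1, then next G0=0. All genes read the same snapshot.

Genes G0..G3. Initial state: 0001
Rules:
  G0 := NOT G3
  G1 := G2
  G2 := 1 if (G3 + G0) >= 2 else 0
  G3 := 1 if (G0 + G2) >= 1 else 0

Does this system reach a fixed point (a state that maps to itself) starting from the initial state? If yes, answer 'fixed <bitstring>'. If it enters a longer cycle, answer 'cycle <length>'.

Answer: cycle 5

Derivation:
Step 0: 0001
Step 1: G0=NOT G3=NOT 1=0 G1=G2=0 G2=(1+0>=2)=0 G3=(0+0>=1)=0 -> 0000
Step 2: G0=NOT G3=NOT 0=1 G1=G2=0 G2=(0+0>=2)=0 G3=(0+0>=1)=0 -> 1000
Step 3: G0=NOT G3=NOT 0=1 G1=G2=0 G2=(0+1>=2)=0 G3=(1+0>=1)=1 -> 1001
Step 4: G0=NOT G3=NOT 1=0 G1=G2=0 G2=(1+1>=2)=1 G3=(1+0>=1)=1 -> 0011
Step 5: G0=NOT G3=NOT 1=0 G1=G2=1 G2=(1+0>=2)=0 G3=(0+1>=1)=1 -> 0101
Step 6: G0=NOT G3=NOT 1=0 G1=G2=0 G2=(1+0>=2)=0 G3=(0+0>=1)=0 -> 0000
Cycle of length 5 starting at step 1 -> no fixed point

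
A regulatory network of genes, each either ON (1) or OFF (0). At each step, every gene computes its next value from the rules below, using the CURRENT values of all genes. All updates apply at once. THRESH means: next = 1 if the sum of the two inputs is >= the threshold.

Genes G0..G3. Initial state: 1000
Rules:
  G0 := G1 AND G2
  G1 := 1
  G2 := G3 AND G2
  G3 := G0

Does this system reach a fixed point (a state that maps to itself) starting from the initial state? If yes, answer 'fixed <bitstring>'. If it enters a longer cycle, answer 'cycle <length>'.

Answer: fixed 0100

Derivation:
Step 0: 1000
Step 1: G0=G1&G2=0&0=0 G1=1(const) G2=G3&G2=0&0=0 G3=G0=1 -> 0101
Step 2: G0=G1&G2=1&0=0 G1=1(const) G2=G3&G2=1&0=0 G3=G0=0 -> 0100
Step 3: G0=G1&G2=1&0=0 G1=1(const) G2=G3&G2=0&0=0 G3=G0=0 -> 0100
Fixed point reached at step 2: 0100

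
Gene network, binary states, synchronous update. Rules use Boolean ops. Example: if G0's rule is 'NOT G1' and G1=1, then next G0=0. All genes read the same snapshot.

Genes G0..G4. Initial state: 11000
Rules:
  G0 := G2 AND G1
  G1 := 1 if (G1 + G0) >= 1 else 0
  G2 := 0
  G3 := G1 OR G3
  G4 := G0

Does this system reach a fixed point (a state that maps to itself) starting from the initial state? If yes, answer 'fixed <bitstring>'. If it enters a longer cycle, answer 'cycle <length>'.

Answer: fixed 01010

Derivation:
Step 0: 11000
Step 1: G0=G2&G1=0&1=0 G1=(1+1>=1)=1 G2=0(const) G3=G1|G3=1|0=1 G4=G0=1 -> 01011
Step 2: G0=G2&G1=0&1=0 G1=(1+0>=1)=1 G2=0(const) G3=G1|G3=1|1=1 G4=G0=0 -> 01010
Step 3: G0=G2&G1=0&1=0 G1=(1+0>=1)=1 G2=0(const) G3=G1|G3=1|1=1 G4=G0=0 -> 01010
Fixed point reached at step 2: 01010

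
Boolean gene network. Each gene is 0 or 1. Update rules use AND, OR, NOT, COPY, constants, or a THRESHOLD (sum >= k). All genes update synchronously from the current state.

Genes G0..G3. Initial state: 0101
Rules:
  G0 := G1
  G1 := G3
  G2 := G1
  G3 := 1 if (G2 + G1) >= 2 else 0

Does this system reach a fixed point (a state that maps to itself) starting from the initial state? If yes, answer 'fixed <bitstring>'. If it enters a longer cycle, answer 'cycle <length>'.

Step 0: 0101
Step 1: G0=G1=1 G1=G3=1 G2=G1=1 G3=(0+1>=2)=0 -> 1110
Step 2: G0=G1=1 G1=G3=0 G2=G1=1 G3=(1+1>=2)=1 -> 1011
Step 3: G0=G1=0 G1=G3=1 G2=G1=0 G3=(1+0>=2)=0 -> 0100
Step 4: G0=G1=1 G1=G3=0 G2=G1=1 G3=(0+1>=2)=0 -> 1010
Step 5: G0=G1=0 G1=G3=0 G2=G1=0 G3=(1+0>=2)=0 -> 0000
Step 6: G0=G1=0 G1=G3=0 G2=G1=0 G3=(0+0>=2)=0 -> 0000
Fixed point reached at step 5: 0000

Answer: fixed 0000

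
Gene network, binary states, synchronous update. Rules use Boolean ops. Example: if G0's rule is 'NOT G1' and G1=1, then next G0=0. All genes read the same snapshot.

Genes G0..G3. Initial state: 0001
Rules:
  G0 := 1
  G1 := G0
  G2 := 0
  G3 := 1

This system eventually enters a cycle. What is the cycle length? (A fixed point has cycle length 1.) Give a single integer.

Step 0: 0001
Step 1: G0=1(const) G1=G0=0 G2=0(const) G3=1(const) -> 1001
Step 2: G0=1(const) G1=G0=1 G2=0(const) G3=1(const) -> 1101
Step 3: G0=1(const) G1=G0=1 G2=0(const) G3=1(const) -> 1101
State from step 3 equals state from step 2 -> cycle length 1

Answer: 1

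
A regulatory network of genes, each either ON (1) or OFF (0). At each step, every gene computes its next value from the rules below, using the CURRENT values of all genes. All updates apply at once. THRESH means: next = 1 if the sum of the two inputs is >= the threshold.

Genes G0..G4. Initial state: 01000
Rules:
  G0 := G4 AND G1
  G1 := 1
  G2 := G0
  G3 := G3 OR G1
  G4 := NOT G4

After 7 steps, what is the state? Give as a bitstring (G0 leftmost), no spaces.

Step 1: G0=G4&G1=0&1=0 G1=1(const) G2=G0=0 G3=G3|G1=0|1=1 G4=NOT G4=NOT 0=1 -> 01011
Step 2: G0=G4&G1=1&1=1 G1=1(const) G2=G0=0 G3=G3|G1=1|1=1 G4=NOT G4=NOT 1=0 -> 11010
Step 3: G0=G4&G1=0&1=0 G1=1(const) G2=G0=1 G3=G3|G1=1|1=1 G4=NOT G4=NOT 0=1 -> 01111
Step 4: G0=G4&G1=1&1=1 G1=1(const) G2=G0=0 G3=G3|G1=1|1=1 G4=NOT G4=NOT 1=0 -> 11010
Step 5: G0=G4&G1=0&1=0 G1=1(const) G2=G0=1 G3=G3|G1=1|1=1 G4=NOT G4=NOT 0=1 -> 01111
Step 6: G0=G4&G1=1&1=1 G1=1(const) G2=G0=0 G3=G3|G1=1|1=1 G4=NOT G4=NOT 1=0 -> 11010
Step 7: G0=G4&G1=0&1=0 G1=1(const) G2=G0=1 G3=G3|G1=1|1=1 G4=NOT G4=NOT 0=1 -> 01111

01111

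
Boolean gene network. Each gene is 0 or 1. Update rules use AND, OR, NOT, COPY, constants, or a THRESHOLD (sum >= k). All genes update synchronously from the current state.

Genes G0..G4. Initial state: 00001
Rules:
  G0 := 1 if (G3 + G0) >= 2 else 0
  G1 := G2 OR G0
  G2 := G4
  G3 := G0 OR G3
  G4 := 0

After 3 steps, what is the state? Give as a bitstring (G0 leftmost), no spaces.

Step 1: G0=(0+0>=2)=0 G1=G2|G0=0|0=0 G2=G4=1 G3=G0|G3=0|0=0 G4=0(const) -> 00100
Step 2: G0=(0+0>=2)=0 G1=G2|G0=1|0=1 G2=G4=0 G3=G0|G3=0|0=0 G4=0(const) -> 01000
Step 3: G0=(0+0>=2)=0 G1=G2|G0=0|0=0 G2=G4=0 G3=G0|G3=0|0=0 G4=0(const) -> 00000

00000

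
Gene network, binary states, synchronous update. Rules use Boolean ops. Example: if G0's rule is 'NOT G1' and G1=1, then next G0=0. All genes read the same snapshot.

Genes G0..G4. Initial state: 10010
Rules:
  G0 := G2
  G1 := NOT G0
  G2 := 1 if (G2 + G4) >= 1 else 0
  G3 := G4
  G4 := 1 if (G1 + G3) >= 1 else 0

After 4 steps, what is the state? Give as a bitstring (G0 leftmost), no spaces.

Step 1: G0=G2=0 G1=NOT G0=NOT 1=0 G2=(0+0>=1)=0 G3=G4=0 G4=(0+1>=1)=1 -> 00001
Step 2: G0=G2=0 G1=NOT G0=NOT 0=1 G2=(0+1>=1)=1 G3=G4=1 G4=(0+0>=1)=0 -> 01110
Step 3: G0=G2=1 G1=NOT G0=NOT 0=1 G2=(1+0>=1)=1 G3=G4=0 G4=(1+1>=1)=1 -> 11101
Step 4: G0=G2=1 G1=NOT G0=NOT 1=0 G2=(1+1>=1)=1 G3=G4=1 G4=(1+0>=1)=1 -> 10111

10111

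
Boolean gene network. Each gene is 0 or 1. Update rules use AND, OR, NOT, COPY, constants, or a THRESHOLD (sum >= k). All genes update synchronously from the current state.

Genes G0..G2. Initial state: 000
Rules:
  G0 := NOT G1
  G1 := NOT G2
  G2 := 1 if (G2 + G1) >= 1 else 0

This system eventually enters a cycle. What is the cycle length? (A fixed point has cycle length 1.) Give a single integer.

Answer: 1

Derivation:
Step 0: 000
Step 1: G0=NOT G1=NOT 0=1 G1=NOT G2=NOT 0=1 G2=(0+0>=1)=0 -> 110
Step 2: G0=NOT G1=NOT 1=0 G1=NOT G2=NOT 0=1 G2=(0+1>=1)=1 -> 011
Step 3: G0=NOT G1=NOT 1=0 G1=NOT G2=NOT 1=0 G2=(1+1>=1)=1 -> 001
Step 4: G0=NOT G1=NOT 0=1 G1=NOT G2=NOT 1=0 G2=(1+0>=1)=1 -> 101
Step 5: G0=NOT G1=NOT 0=1 G1=NOT G2=NOT 1=0 G2=(1+0>=1)=1 -> 101
State from step 5 equals state from step 4 -> cycle length 1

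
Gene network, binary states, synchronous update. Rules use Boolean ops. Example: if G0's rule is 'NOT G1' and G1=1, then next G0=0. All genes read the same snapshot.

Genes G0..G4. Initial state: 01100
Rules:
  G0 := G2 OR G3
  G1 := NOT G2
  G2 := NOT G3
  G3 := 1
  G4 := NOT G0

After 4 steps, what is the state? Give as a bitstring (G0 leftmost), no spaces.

Step 1: G0=G2|G3=1|0=1 G1=NOT G2=NOT 1=0 G2=NOT G3=NOT 0=1 G3=1(const) G4=NOT G0=NOT 0=1 -> 10111
Step 2: G0=G2|G3=1|1=1 G1=NOT G2=NOT 1=0 G2=NOT G3=NOT 1=0 G3=1(const) G4=NOT G0=NOT 1=0 -> 10010
Step 3: G0=G2|G3=0|1=1 G1=NOT G2=NOT 0=1 G2=NOT G3=NOT 1=0 G3=1(const) G4=NOT G0=NOT 1=0 -> 11010
Step 4: G0=G2|G3=0|1=1 G1=NOT G2=NOT 0=1 G2=NOT G3=NOT 1=0 G3=1(const) G4=NOT G0=NOT 1=0 -> 11010

11010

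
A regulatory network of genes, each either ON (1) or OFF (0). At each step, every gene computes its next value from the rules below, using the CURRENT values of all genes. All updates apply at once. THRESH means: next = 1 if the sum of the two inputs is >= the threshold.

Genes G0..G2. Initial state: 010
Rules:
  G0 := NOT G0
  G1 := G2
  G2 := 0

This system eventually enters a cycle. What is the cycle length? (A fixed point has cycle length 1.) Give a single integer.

Step 0: 010
Step 1: G0=NOT G0=NOT 0=1 G1=G2=0 G2=0(const) -> 100
Step 2: G0=NOT G0=NOT 1=0 G1=G2=0 G2=0(const) -> 000
Step 3: G0=NOT G0=NOT 0=1 G1=G2=0 G2=0(const) -> 100
State from step 3 equals state from step 1 -> cycle length 2

Answer: 2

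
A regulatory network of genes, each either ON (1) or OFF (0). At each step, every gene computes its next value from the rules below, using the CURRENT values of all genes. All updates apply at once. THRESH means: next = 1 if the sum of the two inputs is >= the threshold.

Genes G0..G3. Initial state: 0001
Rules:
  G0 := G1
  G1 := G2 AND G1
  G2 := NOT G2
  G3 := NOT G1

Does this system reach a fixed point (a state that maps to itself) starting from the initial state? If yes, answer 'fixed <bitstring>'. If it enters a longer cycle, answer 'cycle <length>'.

Step 0: 0001
Step 1: G0=G1=0 G1=G2&G1=0&0=0 G2=NOT G2=NOT 0=1 G3=NOT G1=NOT 0=1 -> 0011
Step 2: G0=G1=0 G1=G2&G1=1&0=0 G2=NOT G2=NOT 1=0 G3=NOT G1=NOT 0=1 -> 0001
Cycle of length 2 starting at step 0 -> no fixed point

Answer: cycle 2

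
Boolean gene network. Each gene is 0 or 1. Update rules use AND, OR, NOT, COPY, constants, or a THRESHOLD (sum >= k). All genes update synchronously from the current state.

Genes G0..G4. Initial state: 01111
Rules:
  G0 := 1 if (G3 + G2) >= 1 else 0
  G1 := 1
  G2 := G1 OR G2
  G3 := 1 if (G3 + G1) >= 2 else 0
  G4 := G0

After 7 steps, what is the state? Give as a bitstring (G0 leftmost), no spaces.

Step 1: G0=(1+1>=1)=1 G1=1(const) G2=G1|G2=1|1=1 G3=(1+1>=2)=1 G4=G0=0 -> 11110
Step 2: G0=(1+1>=1)=1 G1=1(const) G2=G1|G2=1|1=1 G3=(1+1>=2)=1 G4=G0=1 -> 11111
Step 3: G0=(1+1>=1)=1 G1=1(const) G2=G1|G2=1|1=1 G3=(1+1>=2)=1 G4=G0=1 -> 11111
Step 4: G0=(1+1>=1)=1 G1=1(const) G2=G1|G2=1|1=1 G3=(1+1>=2)=1 G4=G0=1 -> 11111
Step 5: G0=(1+1>=1)=1 G1=1(const) G2=G1|G2=1|1=1 G3=(1+1>=2)=1 G4=G0=1 -> 11111
Step 6: G0=(1+1>=1)=1 G1=1(const) G2=G1|G2=1|1=1 G3=(1+1>=2)=1 G4=G0=1 -> 11111
Step 7: G0=(1+1>=1)=1 G1=1(const) G2=G1|G2=1|1=1 G3=(1+1>=2)=1 G4=G0=1 -> 11111

11111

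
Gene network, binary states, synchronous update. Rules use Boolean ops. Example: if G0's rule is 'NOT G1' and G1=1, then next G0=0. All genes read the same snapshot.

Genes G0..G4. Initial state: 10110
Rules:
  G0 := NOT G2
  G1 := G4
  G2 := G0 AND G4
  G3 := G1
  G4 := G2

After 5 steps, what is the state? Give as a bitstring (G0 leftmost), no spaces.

Step 1: G0=NOT G2=NOT 1=0 G1=G4=0 G2=G0&G4=1&0=0 G3=G1=0 G4=G2=1 -> 00001
Step 2: G0=NOT G2=NOT 0=1 G1=G4=1 G2=G0&G4=0&1=0 G3=G1=0 G4=G2=0 -> 11000
Step 3: G0=NOT G2=NOT 0=1 G1=G4=0 G2=G0&G4=1&0=0 G3=G1=1 G4=G2=0 -> 10010
Step 4: G0=NOT G2=NOT 0=1 G1=G4=0 G2=G0&G4=1&0=0 G3=G1=0 G4=G2=0 -> 10000
Step 5: G0=NOT G2=NOT 0=1 G1=G4=0 G2=G0&G4=1&0=0 G3=G1=0 G4=G2=0 -> 10000

10000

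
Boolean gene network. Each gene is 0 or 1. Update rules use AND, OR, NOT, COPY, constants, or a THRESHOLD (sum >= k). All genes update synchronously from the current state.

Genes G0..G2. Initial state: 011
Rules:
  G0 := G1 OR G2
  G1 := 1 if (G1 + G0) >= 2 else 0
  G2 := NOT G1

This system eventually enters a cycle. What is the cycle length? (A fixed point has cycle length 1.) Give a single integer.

Answer: 1

Derivation:
Step 0: 011
Step 1: G0=G1|G2=1|1=1 G1=(1+0>=2)=0 G2=NOT G1=NOT 1=0 -> 100
Step 2: G0=G1|G2=0|0=0 G1=(0+1>=2)=0 G2=NOT G1=NOT 0=1 -> 001
Step 3: G0=G1|G2=0|1=1 G1=(0+0>=2)=0 G2=NOT G1=NOT 0=1 -> 101
Step 4: G0=G1|G2=0|1=1 G1=(0+1>=2)=0 G2=NOT G1=NOT 0=1 -> 101
State from step 4 equals state from step 3 -> cycle length 1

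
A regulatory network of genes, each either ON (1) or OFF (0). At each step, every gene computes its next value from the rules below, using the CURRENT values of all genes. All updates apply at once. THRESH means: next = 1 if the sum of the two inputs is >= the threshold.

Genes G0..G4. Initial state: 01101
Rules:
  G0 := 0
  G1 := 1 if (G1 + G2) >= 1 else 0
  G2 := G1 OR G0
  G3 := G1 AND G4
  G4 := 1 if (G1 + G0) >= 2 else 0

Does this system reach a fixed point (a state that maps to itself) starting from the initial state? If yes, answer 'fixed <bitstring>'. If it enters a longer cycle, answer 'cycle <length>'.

Answer: fixed 01100

Derivation:
Step 0: 01101
Step 1: G0=0(const) G1=(1+1>=1)=1 G2=G1|G0=1|0=1 G3=G1&G4=1&1=1 G4=(1+0>=2)=0 -> 01110
Step 2: G0=0(const) G1=(1+1>=1)=1 G2=G1|G0=1|0=1 G3=G1&G4=1&0=0 G4=(1+0>=2)=0 -> 01100
Step 3: G0=0(const) G1=(1+1>=1)=1 G2=G1|G0=1|0=1 G3=G1&G4=1&0=0 G4=(1+0>=2)=0 -> 01100
Fixed point reached at step 2: 01100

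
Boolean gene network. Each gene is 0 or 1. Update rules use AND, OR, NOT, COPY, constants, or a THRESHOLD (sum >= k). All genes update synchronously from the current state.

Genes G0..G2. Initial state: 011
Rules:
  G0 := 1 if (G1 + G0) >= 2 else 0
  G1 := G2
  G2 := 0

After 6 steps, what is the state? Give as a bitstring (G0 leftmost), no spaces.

Step 1: G0=(1+0>=2)=0 G1=G2=1 G2=0(const) -> 010
Step 2: G0=(1+0>=2)=0 G1=G2=0 G2=0(const) -> 000
Step 3: G0=(0+0>=2)=0 G1=G2=0 G2=0(const) -> 000
Step 4: G0=(0+0>=2)=0 G1=G2=0 G2=0(const) -> 000
Step 5: G0=(0+0>=2)=0 G1=G2=0 G2=0(const) -> 000
Step 6: G0=(0+0>=2)=0 G1=G2=0 G2=0(const) -> 000

000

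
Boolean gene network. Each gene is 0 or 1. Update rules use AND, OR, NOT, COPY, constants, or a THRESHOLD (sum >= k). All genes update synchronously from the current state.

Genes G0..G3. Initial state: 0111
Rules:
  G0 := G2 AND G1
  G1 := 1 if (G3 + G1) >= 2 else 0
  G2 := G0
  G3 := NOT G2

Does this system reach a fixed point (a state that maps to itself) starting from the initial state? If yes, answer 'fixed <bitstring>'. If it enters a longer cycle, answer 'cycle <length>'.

Step 0: 0111
Step 1: G0=G2&G1=1&1=1 G1=(1+1>=2)=1 G2=G0=0 G3=NOT G2=NOT 1=0 -> 1100
Step 2: G0=G2&G1=0&1=0 G1=(0+1>=2)=0 G2=G0=1 G3=NOT G2=NOT 0=1 -> 0011
Step 3: G0=G2&G1=1&0=0 G1=(1+0>=2)=0 G2=G0=0 G3=NOT G2=NOT 1=0 -> 0000
Step 4: G0=G2&G1=0&0=0 G1=(0+0>=2)=0 G2=G0=0 G3=NOT G2=NOT 0=1 -> 0001
Step 5: G0=G2&G1=0&0=0 G1=(1+0>=2)=0 G2=G0=0 G3=NOT G2=NOT 0=1 -> 0001
Fixed point reached at step 4: 0001

Answer: fixed 0001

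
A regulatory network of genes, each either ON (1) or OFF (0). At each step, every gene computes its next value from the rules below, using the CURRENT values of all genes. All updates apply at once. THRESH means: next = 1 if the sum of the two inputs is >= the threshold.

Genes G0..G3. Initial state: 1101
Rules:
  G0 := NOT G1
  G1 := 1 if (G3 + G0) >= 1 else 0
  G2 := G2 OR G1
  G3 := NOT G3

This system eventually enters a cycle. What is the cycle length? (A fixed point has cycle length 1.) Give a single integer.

Answer: 4

Derivation:
Step 0: 1101
Step 1: G0=NOT G1=NOT 1=0 G1=(1+1>=1)=1 G2=G2|G1=0|1=1 G3=NOT G3=NOT 1=0 -> 0110
Step 2: G0=NOT G1=NOT 1=0 G1=(0+0>=1)=0 G2=G2|G1=1|1=1 G3=NOT G3=NOT 0=1 -> 0011
Step 3: G0=NOT G1=NOT 0=1 G1=(1+0>=1)=1 G2=G2|G1=1|0=1 G3=NOT G3=NOT 1=0 -> 1110
Step 4: G0=NOT G1=NOT 1=0 G1=(0+1>=1)=1 G2=G2|G1=1|1=1 G3=NOT G3=NOT 0=1 -> 0111
Step 5: G0=NOT G1=NOT 1=0 G1=(1+0>=1)=1 G2=G2|G1=1|1=1 G3=NOT G3=NOT 1=0 -> 0110
State from step 5 equals state from step 1 -> cycle length 4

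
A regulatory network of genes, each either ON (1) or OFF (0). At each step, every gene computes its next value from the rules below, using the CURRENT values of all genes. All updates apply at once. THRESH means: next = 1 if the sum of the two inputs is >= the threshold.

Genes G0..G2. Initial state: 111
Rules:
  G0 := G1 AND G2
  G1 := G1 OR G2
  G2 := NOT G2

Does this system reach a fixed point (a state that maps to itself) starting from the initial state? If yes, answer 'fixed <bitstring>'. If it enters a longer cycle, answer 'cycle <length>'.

Step 0: 111
Step 1: G0=G1&G2=1&1=1 G1=G1|G2=1|1=1 G2=NOT G2=NOT 1=0 -> 110
Step 2: G0=G1&G2=1&0=0 G1=G1|G2=1|0=1 G2=NOT G2=NOT 0=1 -> 011
Step 3: G0=G1&G2=1&1=1 G1=G1|G2=1|1=1 G2=NOT G2=NOT 1=0 -> 110
Cycle of length 2 starting at step 1 -> no fixed point

Answer: cycle 2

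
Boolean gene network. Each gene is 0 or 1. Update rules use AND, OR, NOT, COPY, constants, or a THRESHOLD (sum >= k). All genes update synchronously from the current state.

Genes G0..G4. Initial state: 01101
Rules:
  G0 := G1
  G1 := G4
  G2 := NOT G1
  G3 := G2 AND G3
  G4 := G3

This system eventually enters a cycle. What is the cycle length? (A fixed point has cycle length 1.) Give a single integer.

Step 0: 01101
Step 1: G0=G1=1 G1=G4=1 G2=NOT G1=NOT 1=0 G3=G2&G3=1&0=0 G4=G3=0 -> 11000
Step 2: G0=G1=1 G1=G4=0 G2=NOT G1=NOT 1=0 G3=G2&G3=0&0=0 G4=G3=0 -> 10000
Step 3: G0=G1=0 G1=G4=0 G2=NOT G1=NOT 0=1 G3=G2&G3=0&0=0 G4=G3=0 -> 00100
Step 4: G0=G1=0 G1=G4=0 G2=NOT G1=NOT 0=1 G3=G2&G3=1&0=0 G4=G3=0 -> 00100
State from step 4 equals state from step 3 -> cycle length 1

Answer: 1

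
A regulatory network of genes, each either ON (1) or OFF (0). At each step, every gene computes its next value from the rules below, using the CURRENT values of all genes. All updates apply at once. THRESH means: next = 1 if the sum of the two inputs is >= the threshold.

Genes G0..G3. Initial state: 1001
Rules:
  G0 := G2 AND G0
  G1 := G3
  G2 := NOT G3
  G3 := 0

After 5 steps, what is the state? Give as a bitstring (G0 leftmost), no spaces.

Step 1: G0=G2&G0=0&1=0 G1=G3=1 G2=NOT G3=NOT 1=0 G3=0(const) -> 0100
Step 2: G0=G2&G0=0&0=0 G1=G3=0 G2=NOT G3=NOT 0=1 G3=0(const) -> 0010
Step 3: G0=G2&G0=1&0=0 G1=G3=0 G2=NOT G3=NOT 0=1 G3=0(const) -> 0010
Step 4: G0=G2&G0=1&0=0 G1=G3=0 G2=NOT G3=NOT 0=1 G3=0(const) -> 0010
Step 5: G0=G2&G0=1&0=0 G1=G3=0 G2=NOT G3=NOT 0=1 G3=0(const) -> 0010

0010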